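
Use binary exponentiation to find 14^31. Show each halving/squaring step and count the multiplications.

Computing 14^31 by squaring (build up from 14^1; each line after the first costs one multiplication):

14^1 = 14
14^2 = (14^1)^2 = 14^2 = 196
14^3 = 14 * 14^2 = 14 * 196 = 2744
14^6 = (14^3)^2 = 2744^2 = 7529536
14^7 = 14 * 14^6 = 14 * 7529536 = 105413504
14^14 = (14^7)^2 = 105413504^2 = 11112006825558016
14^15 = 14 * 14^14 = 14 * 11112006825558016 = 155568095557812224
14^30 = (14^15)^2 = 155568095557812224^2 = 24201432355484595421941037243826176
14^31 = 14 * 14^30 = 14 * 24201432355484595421941037243826176 = 338820052976784335907174521413566464

Result: 338820052976784335907174521413566464
Multiplications needed: 8 (8 lines after 14^1)

14^31 = 338820052976784335907174521413566464. Using exponentiation by squaring, this requires 8 multiplications. The key idea: if the exponent is even, square the half-power; if odd, multiply by the base once.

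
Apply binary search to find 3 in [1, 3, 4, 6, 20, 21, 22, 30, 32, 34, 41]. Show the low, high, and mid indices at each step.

Binary search for 3 in [1, 3, 4, 6, 20, 21, 22, 30, 32, 34, 41]:

lo=0, hi=10, mid=5, arr[mid]=21 -> 21 > 3, search left half
lo=0, hi=4, mid=2, arr[mid]=4 -> 4 > 3, search left half
lo=0, hi=1, mid=0, arr[mid]=1 -> 1 < 3, search right half
lo=1, hi=1, mid=1, arr[mid]=3 -> Found target at index 1!

Binary search finds 3 at index 1 after 4 comparisons. The search repeatedly halves the search space by comparing with the middle element.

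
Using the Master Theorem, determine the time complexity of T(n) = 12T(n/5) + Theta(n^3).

Master Theorem for T(n) = 12T(n/5) + O(n^3):

a = 12, b = 5, c = 3
log_b(a) = log_5(12) = 1.5440

Case 3: c = 3 > log_5(12) = 1.5440
T(n) = O(n^3) = O(n^3)

For T(n) = 12T(n/5) + O(n^3): log_5(12) = 1.5440. This is Case 3 of the Master Theorem (c > log_b(a), work dominated by root), giving O(n^3).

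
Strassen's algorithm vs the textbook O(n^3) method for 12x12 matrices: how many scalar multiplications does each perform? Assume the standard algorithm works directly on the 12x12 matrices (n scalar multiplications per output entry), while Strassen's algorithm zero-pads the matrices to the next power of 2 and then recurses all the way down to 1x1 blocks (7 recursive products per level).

Matrix multiplication for 12x12 matrices:

Strassen's algorithm requires power-of-2 dimensions. Pad 12x12 to 16x16 (next power of 2).

Standard algorithm: 12^3 = 1728 multiplications
Strassen's algorithm: 7^(log2(16)) = 7^4 = 2401 multiplications
Difference: 1728 - 2401 = -673 (Strassen uses MORE here due to padding overhead — for small or just-over-power-of-2 n, padding can outweigh the per-level savings)

Standard: 1728 multiplications (12^3). Strassen: 2401 multiplications (7^4, after padding to 16x16). Strassen reduces 8 recursive multiplications to 7 at each level.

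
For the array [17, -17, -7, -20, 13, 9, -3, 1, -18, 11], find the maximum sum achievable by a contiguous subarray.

Using Kadane's algorithm on [17, -17, -7, -20, 13, 9, -3, 1, -18, 11]:

Scanning through the array:
Position 1 (value -17): max_ending_here = 0, max_so_far = 17
Position 2 (value -7): max_ending_here = -7, max_so_far = 17
Position 3 (value -20): max_ending_here = -20, max_so_far = 17
Position 4 (value 13): max_ending_here = 13, max_so_far = 17
Position 5 (value 9): max_ending_here = 22, max_so_far = 22
Position 6 (value -3): max_ending_here = 19, max_so_far = 22
Position 7 (value 1): max_ending_here = 20, max_so_far = 22
Position 8 (value -18): max_ending_here = 2, max_so_far = 22
Position 9 (value 11): max_ending_here = 13, max_so_far = 22

Maximum subarray: [13, 9]
Maximum sum: 22

The maximum subarray is [13, 9] with sum 22. This subarray runs from index 4 to index 5.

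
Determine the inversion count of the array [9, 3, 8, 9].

Finding inversions in [9, 3, 8, 9]:

(0, 1): arr[0]=9 > arr[1]=3
(0, 2): arr[0]=9 > arr[2]=8

Total inversions: 2

The array has 2 inversion(s): (0,1), (0,2). Each pair (i,j) satisfies i < j and arr[i] > arr[j].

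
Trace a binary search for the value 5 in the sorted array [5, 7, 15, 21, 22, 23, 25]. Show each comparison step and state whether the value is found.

Binary search for 5 in [5, 7, 15, 21, 22, 23, 25]:

lo=0, hi=6, mid=3, arr[mid]=21 -> 21 > 5, search left half
lo=0, hi=2, mid=1, arr[mid]=7 -> 7 > 5, search left half
lo=0, hi=0, mid=0, arr[mid]=5 -> Found target at index 0!

Binary search finds 5 at index 0 after 3 comparisons. The search repeatedly halves the search space by comparing with the middle element.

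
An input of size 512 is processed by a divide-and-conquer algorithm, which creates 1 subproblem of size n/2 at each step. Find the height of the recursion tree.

For divide and conquer with division factor 2:

Problem sizes at each level:
Level 0: 512
Level 1: 256
Level 2: 128
Level 3: 64
Level 4: 32
Level 5: 16
Level 6: 8
Level 7: 4
Level 8: 2
Level 9: 1

The root is level 0 and the size-1 base case is level 9 (the tree spans levels 0 through 9, i.e. 10 levels counting the root), so the depth is the number of divisions: log_2(512) = 9

The recursion tree depth is log_2(512) = 9. At each level, the problem size is divided by 2, so it takes 9 divisions to reduce to a base case of size 1. The algorithm makes 1 recursive call at each level.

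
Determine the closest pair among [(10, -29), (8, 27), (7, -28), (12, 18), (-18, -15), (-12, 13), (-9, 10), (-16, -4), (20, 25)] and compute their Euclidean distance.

Computing all pairwise distances among 9 points:

d((10, -29), (8, 27)) = 56.0357
d((10, -29), (7, -28)) = 3.1623 <-- minimum
d((10, -29), (12, 18)) = 47.0425
d((10, -29), (-18, -15)) = 31.305
d((10, -29), (-12, 13)) = 47.4131
d((10, -29), (-9, 10)) = 43.382
d((10, -29), (-16, -4)) = 36.0694
d((10, -29), (20, 25)) = 54.9181
d((8, 27), (7, -28)) = 55.0091
d((8, 27), (12, 18)) = 9.8489
d((8, 27), (-18, -15)) = 49.3964
d((8, 27), (-12, 13)) = 24.4131
d((8, 27), (-9, 10)) = 24.0416
d((8, 27), (-16, -4)) = 39.2046
d((8, 27), (20, 25)) = 12.1655
d((7, -28), (12, 18)) = 46.2709
d((7, -28), (-18, -15)) = 28.178
d((7, -28), (-12, 13)) = 45.1885
d((7, -28), (-9, 10)) = 41.2311
d((7, -28), (-16, -4)) = 33.2415
d((7, -28), (20, 25)) = 54.5711
d((12, 18), (-18, -15)) = 44.5982
d((12, 18), (-12, 13)) = 24.5153
d((12, 18), (-9, 10)) = 22.4722
d((12, 18), (-16, -4)) = 35.609
d((12, 18), (20, 25)) = 10.6301
d((-18, -15), (-12, 13)) = 28.6356
d((-18, -15), (-9, 10)) = 26.5707
d((-18, -15), (-16, -4)) = 11.1803
d((-18, -15), (20, 25)) = 55.1725
d((-12, 13), (-9, 10)) = 4.2426
d((-12, 13), (-16, -4)) = 17.4642
d((-12, 13), (20, 25)) = 34.176
d((-9, 10), (-16, -4)) = 15.6525
d((-9, 10), (20, 25)) = 32.6497
d((-16, -4), (20, 25)) = 46.2277

Closest pair: (10, -29) and (7, -28) with distance 3.1623

The closest pair is (10, -29) and (7, -28) with Euclidean distance 3.1623. For 9 points, brute-force pairwise comparison is shown above. For large n, the divide-and-conquer algorithm (sort by x, recurse on halves, check the dividing strip) achieves O(n log n).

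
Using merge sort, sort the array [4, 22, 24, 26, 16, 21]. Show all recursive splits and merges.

Merge sort trace:

Split: [4, 22, 24, 26, 16, 21] -> [4, 22, 24] and [26, 16, 21]
  Split: [4, 22, 24] -> [4] and [22, 24]
    Split: [22, 24] -> [22] and [24]
    Merge: [22] + [24] -> [22, 24]
  Merge: [4] + [22, 24] -> [4, 22, 24]
  Split: [26, 16, 21] -> [26] and [16, 21]
    Split: [16, 21] -> [16] and [21]
    Merge: [16] + [21] -> [16, 21]
  Merge: [26] + [16, 21] -> [16, 21, 26]
Merge: [4, 22, 24] + [16, 21, 26] -> [4, 16, 21, 22, 24, 26]

Final sorted array: [4, 16, 21, 22, 24, 26]

The merge sort proceeds by recursively splitting the array and merging sorted halves.
After all merges, the sorted array is [4, 16, 21, 22, 24, 26].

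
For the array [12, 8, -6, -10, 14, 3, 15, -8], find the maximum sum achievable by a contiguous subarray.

Using Kadane's algorithm on [12, 8, -6, -10, 14, 3, 15, -8]:

Scanning through the array:
Position 1 (value 8): max_ending_here = 20, max_so_far = 20
Position 2 (value -6): max_ending_here = 14, max_so_far = 20
Position 3 (value -10): max_ending_here = 4, max_so_far = 20
Position 4 (value 14): max_ending_here = 18, max_so_far = 20
Position 5 (value 3): max_ending_here = 21, max_so_far = 21
Position 6 (value 15): max_ending_here = 36, max_so_far = 36
Position 7 (value -8): max_ending_here = 28, max_so_far = 36

Maximum subarray: [12, 8, -6, -10, 14, 3, 15]
Maximum sum: 36

The maximum subarray is [12, 8, -6, -10, 14, 3, 15] with sum 36. This subarray runs from index 0 to index 6.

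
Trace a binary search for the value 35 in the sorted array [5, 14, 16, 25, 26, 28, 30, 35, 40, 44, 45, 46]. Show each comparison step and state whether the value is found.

Binary search for 35 in [5, 14, 16, 25, 26, 28, 30, 35, 40, 44, 45, 46]:

lo=0, hi=11, mid=5, arr[mid]=28 -> 28 < 35, search right half
lo=6, hi=11, mid=8, arr[mid]=40 -> 40 > 35, search left half
lo=6, hi=7, mid=6, arr[mid]=30 -> 30 < 35, search right half
lo=7, hi=7, mid=7, arr[mid]=35 -> Found target at index 7!

Binary search finds 35 at index 7 after 4 comparisons. The search repeatedly halves the search space by comparing with the middle element.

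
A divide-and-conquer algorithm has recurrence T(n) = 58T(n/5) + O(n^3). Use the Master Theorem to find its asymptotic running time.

Master Theorem for T(n) = 58T(n/5) + O(n^3):

a = 58, b = 5, c = 3
log_b(a) = log_5(58) = 2.5229

Case 3: c = 3 > log_5(58) = 2.5229
T(n) = O(n^3) = O(n^3)

For T(n) = 58T(n/5) + O(n^3): log_5(58) = 2.5229. This is Case 3 of the Master Theorem (c > log_b(a), work dominated by root), giving O(n^3).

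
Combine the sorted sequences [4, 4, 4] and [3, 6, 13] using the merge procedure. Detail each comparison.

Merging process:

Compare 4 vs 3: take 3 from right. Merged: [3]
Compare 4 vs 6: take 4 from left. Merged: [3, 4]
Compare 4 vs 6: take 4 from left. Merged: [3, 4, 4]
Compare 4 vs 6: take 4 from left. Merged: [3, 4, 4, 4]
Append remaining from right: [6, 13]. Merged: [3, 4, 4, 4, 6, 13]

Final merged array: [3, 4, 4, 4, 6, 13]
Total comparisons: 4

The merged array is [3, 4, 4, 4, 6, 13], requiring 4 comparisons. The merge step runs in O(n) time where n is the total number of elements.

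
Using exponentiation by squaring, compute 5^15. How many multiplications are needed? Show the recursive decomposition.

Computing 5^15 by squaring (build up from 5^1; each line after the first costs one multiplication):

5^1 = 5
5^2 = (5^1)^2 = 5^2 = 25
5^3 = 5 * 5^2 = 5 * 25 = 125
5^6 = (5^3)^2 = 125^2 = 15625
5^7 = 5 * 5^6 = 5 * 15625 = 78125
5^14 = (5^7)^2 = 78125^2 = 6103515625
5^15 = 5 * 5^14 = 5 * 6103515625 = 30517578125

Result: 30517578125
Multiplications needed: 6 (6 lines after 5^1)

5^15 = 30517578125. Using exponentiation by squaring, this requires 6 multiplications. The key idea: if the exponent is even, square the half-power; if odd, multiply by the base once.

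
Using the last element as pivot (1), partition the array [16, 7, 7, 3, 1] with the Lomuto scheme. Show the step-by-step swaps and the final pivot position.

Lomuto partition with pivot = 1:

Initial array: [16, 7, 7, 3, 1]

arr[0]=16 > 1: no swap
arr[1]=7 > 1: no swap
arr[2]=7 > 1: no swap
arr[3]=3 > 1: no swap

Place pivot at position 0: [1, 7, 7, 3, 16]
Pivot position: 0

After partitioning with pivot 1, the array becomes [1, 7, 7, 3, 16]. The pivot is placed at index 0. All elements to the left of the pivot are <= 1, and all elements to the right are > 1.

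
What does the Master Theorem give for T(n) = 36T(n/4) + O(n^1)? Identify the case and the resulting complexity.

Master Theorem for T(n) = 36T(n/4) + O(n^1):

a = 36, b = 4, c = 1
log_b(a) = log_4(36) = 2.5850

Case 1: c = 1 < log_4(36) = 2.5850
T(n) = O(n^(log_4 36))

For T(n) = 36T(n/4) + O(n^1): log_4(36) = 2.5850. This is Case 1 of the Master Theorem (c < log_b(a), work dominated by leaves), giving O(n^(log_4 36)).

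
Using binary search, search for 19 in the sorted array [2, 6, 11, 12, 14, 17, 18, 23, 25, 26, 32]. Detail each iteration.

Binary search for 19 in [2, 6, 11, 12, 14, 17, 18, 23, 25, 26, 32]:

lo=0, hi=10, mid=5, arr[mid]=17 -> 17 < 19, search right half
lo=6, hi=10, mid=8, arr[mid]=25 -> 25 > 19, search left half
lo=6, hi=7, mid=6, arr[mid]=18 -> 18 < 19, search right half
lo=7, hi=7, mid=7, arr[mid]=23 -> 23 > 19, search left half
lo=7 > hi=6, target 19 not found

Binary search determines that 19 is not in the array after 4 comparisons. The search space was exhausted without finding the target.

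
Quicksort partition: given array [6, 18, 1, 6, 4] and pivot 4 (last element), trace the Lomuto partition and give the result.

Lomuto partition with pivot = 4:

Initial array: [6, 18, 1, 6, 4]

arr[0]=6 > 4: no swap
arr[1]=18 > 4: no swap
arr[2]=1 <= 4: swap with position 0, array becomes [1, 18, 6, 6, 4]
arr[3]=6 > 4: no swap

Place pivot at position 1: [1, 4, 6, 6, 18]
Pivot position: 1

After partitioning with pivot 4, the array becomes [1, 4, 6, 6, 18]. The pivot is placed at index 1. All elements to the left of the pivot are <= 4, and all elements to the right are > 4.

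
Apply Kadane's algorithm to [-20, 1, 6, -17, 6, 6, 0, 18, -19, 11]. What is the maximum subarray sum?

Using Kadane's algorithm on [-20, 1, 6, -17, 6, 6, 0, 18, -19, 11]:

Scanning through the array:
Position 1 (value 1): max_ending_here = 1, max_so_far = 1
Position 2 (value 6): max_ending_here = 7, max_so_far = 7
Position 3 (value -17): max_ending_here = -10, max_so_far = 7
Position 4 (value 6): max_ending_here = 6, max_so_far = 7
Position 5 (value 6): max_ending_here = 12, max_so_far = 12
Position 6 (value 0): max_ending_here = 12, max_so_far = 12
Position 7 (value 18): max_ending_here = 30, max_so_far = 30
Position 8 (value -19): max_ending_here = 11, max_so_far = 30
Position 9 (value 11): max_ending_here = 22, max_so_far = 30

Maximum subarray: [6, 6, 0, 18]
Maximum sum: 30

The maximum subarray is [6, 6, 0, 18] with sum 30. This subarray runs from index 4 to index 7.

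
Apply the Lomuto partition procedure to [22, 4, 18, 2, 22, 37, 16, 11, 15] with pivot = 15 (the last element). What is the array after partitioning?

Lomuto partition with pivot = 15:

Initial array: [22, 4, 18, 2, 22, 37, 16, 11, 15]

arr[0]=22 > 15: no swap
arr[1]=4 <= 15: swap with position 0, array becomes [4, 22, 18, 2, 22, 37, 16, 11, 15]
arr[2]=18 > 15: no swap
arr[3]=2 <= 15: swap with position 1, array becomes [4, 2, 18, 22, 22, 37, 16, 11, 15]
arr[4]=22 > 15: no swap
arr[5]=37 > 15: no swap
arr[6]=16 > 15: no swap
arr[7]=11 <= 15: swap with position 2, array becomes [4, 2, 11, 22, 22, 37, 16, 18, 15]

Place pivot at position 3: [4, 2, 11, 15, 22, 37, 16, 18, 22]
Pivot position: 3

After partitioning with pivot 15, the array becomes [4, 2, 11, 15, 22, 37, 16, 18, 22]. The pivot is placed at index 3. All elements to the left of the pivot are <= 15, and all elements to the right are > 15.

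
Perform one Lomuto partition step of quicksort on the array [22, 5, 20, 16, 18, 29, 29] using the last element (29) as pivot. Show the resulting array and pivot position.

Lomuto partition with pivot = 29:

Initial array: [22, 5, 20, 16, 18, 29, 29]

arr[0]=22 <= 29: swap with position 0, array becomes [22, 5, 20, 16, 18, 29, 29]
arr[1]=5 <= 29: swap with position 1, array becomes [22, 5, 20, 16, 18, 29, 29]
arr[2]=20 <= 29: swap with position 2, array becomes [22, 5, 20, 16, 18, 29, 29]
arr[3]=16 <= 29: swap with position 3, array becomes [22, 5, 20, 16, 18, 29, 29]
arr[4]=18 <= 29: swap with position 4, array becomes [22, 5, 20, 16, 18, 29, 29]
arr[5]=29 <= 29: swap with position 5, array becomes [22, 5, 20, 16, 18, 29, 29]

Place pivot at position 6: [22, 5, 20, 16, 18, 29, 29]
Pivot position: 6

After partitioning with pivot 29, the array becomes [22, 5, 20, 16, 18, 29, 29]. The pivot is placed at index 6. All elements to the left of the pivot are <= 29, and all elements to the right are > 29.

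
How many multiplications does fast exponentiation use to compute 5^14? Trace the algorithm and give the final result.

Computing 5^14 by squaring (build up from 5^1; each line after the first costs one multiplication):

5^1 = 5
5^2 = (5^1)^2 = 5^2 = 25
5^3 = 5 * 5^2 = 5 * 25 = 125
5^6 = (5^3)^2 = 125^2 = 15625
5^7 = 5 * 5^6 = 5 * 15625 = 78125
5^14 = (5^7)^2 = 78125^2 = 6103515625

Result: 6103515625
Multiplications needed: 5 (5 lines after 5^1)

5^14 = 6103515625. Using exponentiation by squaring, this requires 5 multiplications. The key idea: if the exponent is even, square the half-power; if odd, multiply by the base once.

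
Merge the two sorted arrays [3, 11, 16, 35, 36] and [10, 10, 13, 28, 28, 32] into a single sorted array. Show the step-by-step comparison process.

Merging process:

Compare 3 vs 10: take 3 from left. Merged: [3]
Compare 11 vs 10: take 10 from right. Merged: [3, 10]
Compare 11 vs 10: take 10 from right. Merged: [3, 10, 10]
Compare 11 vs 13: take 11 from left. Merged: [3, 10, 10, 11]
Compare 16 vs 13: take 13 from right. Merged: [3, 10, 10, 11, 13]
Compare 16 vs 28: take 16 from left. Merged: [3, 10, 10, 11, 13, 16]
Compare 35 vs 28: take 28 from right. Merged: [3, 10, 10, 11, 13, 16, 28]
Compare 35 vs 28: take 28 from right. Merged: [3, 10, 10, 11, 13, 16, 28, 28]
Compare 35 vs 32: take 32 from right. Merged: [3, 10, 10, 11, 13, 16, 28, 28, 32]
Append remaining from left: [35, 36]. Merged: [3, 10, 10, 11, 13, 16, 28, 28, 32, 35, 36]

Final merged array: [3, 10, 10, 11, 13, 16, 28, 28, 32, 35, 36]
Total comparisons: 9

The merged array is [3, 10, 10, 11, 13, 16, 28, 28, 32, 35, 36], requiring 9 comparisons. The merge step runs in O(n) time where n is the total number of elements.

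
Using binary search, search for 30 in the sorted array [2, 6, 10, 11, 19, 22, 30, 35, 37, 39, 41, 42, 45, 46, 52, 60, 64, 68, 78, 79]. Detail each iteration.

Binary search for 30 in [2, 6, 10, 11, 19, 22, 30, 35, 37, 39, 41, 42, 45, 46, 52, 60, 64, 68, 78, 79]:

lo=0, hi=19, mid=9, arr[mid]=39 -> 39 > 30, search left half
lo=0, hi=8, mid=4, arr[mid]=19 -> 19 < 30, search right half
lo=5, hi=8, mid=6, arr[mid]=30 -> Found target at index 6!

Binary search finds 30 at index 6 after 3 comparisons. The search repeatedly halves the search space by comparing with the middle element.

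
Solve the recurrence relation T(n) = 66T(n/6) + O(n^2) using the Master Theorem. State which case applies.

Master Theorem for T(n) = 66T(n/6) + O(n^2):

a = 66, b = 6, c = 2
log_b(a) = log_6(66) = 2.3383

Case 1: c = 2 < log_6(66) = 2.3383
T(n) = O(n^(log_6 66))

For T(n) = 66T(n/6) + O(n^2): log_6(66) = 2.3383. This is Case 1 of the Master Theorem (c < log_b(a), work dominated by leaves), giving O(n^(log_6 66)).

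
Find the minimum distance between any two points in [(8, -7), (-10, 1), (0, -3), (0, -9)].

Computing all pairwise distances among 4 points:

d((8, -7), (-10, 1)) = 19.6977
d((8, -7), (0, -3)) = 8.9443
d((8, -7), (0, -9)) = 8.2462
d((-10, 1), (0, -3)) = 10.7703
d((-10, 1), (0, -9)) = 14.1421
d((0, -3), (0, -9)) = 6.0 <-- minimum

Closest pair: (0, -3) and (0, -9) with distance 6.0

The closest pair is (0, -3) and (0, -9) with Euclidean distance 6.0. For 4 points, brute-force pairwise comparison is shown above. For large n, the divide-and-conquer algorithm (sort by x, recurse on halves, check the dividing strip) achieves O(n log n).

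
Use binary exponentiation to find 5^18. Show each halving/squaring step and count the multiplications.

Computing 5^18 by squaring (build up from 5^1; each line after the first costs one multiplication):

5^1 = 5
5^2 = (5^1)^2 = 5^2 = 25
5^4 = (5^2)^2 = 25^2 = 625
5^8 = (5^4)^2 = 625^2 = 390625
5^9 = 5 * 5^8 = 5 * 390625 = 1953125
5^18 = (5^9)^2 = 1953125^2 = 3814697265625

Result: 3814697265625
Multiplications needed: 5 (5 lines after 5^1)

5^18 = 3814697265625. Using exponentiation by squaring, this requires 5 multiplications. The key idea: if the exponent is even, square the half-power; if odd, multiply by the base once.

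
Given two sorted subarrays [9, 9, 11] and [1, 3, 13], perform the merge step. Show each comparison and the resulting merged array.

Merging process:

Compare 9 vs 1: take 1 from right. Merged: [1]
Compare 9 vs 3: take 3 from right. Merged: [1, 3]
Compare 9 vs 13: take 9 from left. Merged: [1, 3, 9]
Compare 9 vs 13: take 9 from left. Merged: [1, 3, 9, 9]
Compare 11 vs 13: take 11 from left. Merged: [1, 3, 9, 9, 11]
Append remaining from right: [13]. Merged: [1, 3, 9, 9, 11, 13]

Final merged array: [1, 3, 9, 9, 11, 13]
Total comparisons: 5

The merged array is [1, 3, 9, 9, 11, 13], requiring 5 comparisons. The merge step runs in O(n) time where n is the total number of elements.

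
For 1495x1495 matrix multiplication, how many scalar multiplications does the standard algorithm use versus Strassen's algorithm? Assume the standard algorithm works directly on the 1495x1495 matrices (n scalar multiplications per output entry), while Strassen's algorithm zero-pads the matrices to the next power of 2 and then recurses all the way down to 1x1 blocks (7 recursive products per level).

Matrix multiplication for 1495x1495 matrices:

Strassen's algorithm requires power-of-2 dimensions. Pad 1495x1495 to 2048x2048 (next power of 2).

Standard algorithm: 1495^3 = 3341362375 multiplications
Strassen's algorithm: 7^(log2(2048)) = 7^11 = 1977326743 multiplications
Savings: 3341362375 - 1977326743 = 1364035632 multiplications

Standard: 3341362375 multiplications (1495^3). Strassen: 1977326743 multiplications (7^11, after padding to 2048x2048). Strassen reduces 8 recursive multiplications to 7 at each level.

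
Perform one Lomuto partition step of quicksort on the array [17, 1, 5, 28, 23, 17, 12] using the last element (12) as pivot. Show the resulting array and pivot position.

Lomuto partition with pivot = 12:

Initial array: [17, 1, 5, 28, 23, 17, 12]

arr[0]=17 > 12: no swap
arr[1]=1 <= 12: swap with position 0, array becomes [1, 17, 5, 28, 23, 17, 12]
arr[2]=5 <= 12: swap with position 1, array becomes [1, 5, 17, 28, 23, 17, 12]
arr[3]=28 > 12: no swap
arr[4]=23 > 12: no swap
arr[5]=17 > 12: no swap

Place pivot at position 2: [1, 5, 12, 28, 23, 17, 17]
Pivot position: 2

After partitioning with pivot 12, the array becomes [1, 5, 12, 28, 23, 17, 17]. The pivot is placed at index 2. All elements to the left of the pivot are <= 12, and all elements to the right are > 12.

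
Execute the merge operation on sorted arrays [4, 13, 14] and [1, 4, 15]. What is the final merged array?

Merging process:

Compare 4 vs 1: take 1 from right. Merged: [1]
Compare 4 vs 4: take 4 from left. Merged: [1, 4]
Compare 13 vs 4: take 4 from right. Merged: [1, 4, 4]
Compare 13 vs 15: take 13 from left. Merged: [1, 4, 4, 13]
Compare 14 vs 15: take 14 from left. Merged: [1, 4, 4, 13, 14]
Append remaining from right: [15]. Merged: [1, 4, 4, 13, 14, 15]

Final merged array: [1, 4, 4, 13, 14, 15]
Total comparisons: 5

The merged array is [1, 4, 4, 13, 14, 15], requiring 5 comparisons. The merge step runs in O(n) time where n is the total number of elements.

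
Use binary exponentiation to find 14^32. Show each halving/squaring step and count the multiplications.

Computing 14^32 by squaring (build up from 14^1; each line after the first costs one multiplication):

14^1 = 14
14^2 = (14^1)^2 = 14^2 = 196
14^4 = (14^2)^2 = 196^2 = 38416
14^8 = (14^4)^2 = 38416^2 = 1475789056
14^16 = (14^8)^2 = 1475789056^2 = 2177953337809371136
14^32 = (14^16)^2 = 2177953337809371136^2 = 4743480741674980702700443299789930496

Result: 4743480741674980702700443299789930496
Multiplications needed: 5 (5 lines after 14^1)

14^32 = 4743480741674980702700443299789930496. Using exponentiation by squaring, this requires 5 multiplications. The key idea: if the exponent is even, square the half-power; if odd, multiply by the base once.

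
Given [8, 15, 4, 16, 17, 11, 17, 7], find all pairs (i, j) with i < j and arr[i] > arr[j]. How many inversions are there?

Finding inversions in [8, 15, 4, 16, 17, 11, 17, 7]:

(0, 2): arr[0]=8 > arr[2]=4
(0, 7): arr[0]=8 > arr[7]=7
(1, 2): arr[1]=15 > arr[2]=4
(1, 5): arr[1]=15 > arr[5]=11
(1, 7): arr[1]=15 > arr[7]=7
(3, 5): arr[3]=16 > arr[5]=11
(3, 7): arr[3]=16 > arr[7]=7
(4, 5): arr[4]=17 > arr[5]=11
(4, 7): arr[4]=17 > arr[7]=7
(5, 7): arr[5]=11 > arr[7]=7
(6, 7): arr[6]=17 > arr[7]=7

Total inversions: 11

The array has 11 inversion(s): (0,2), (0,7), (1,2), (1,5), (1,7), (3,5), (3,7), (4,5), (4,7), (5,7), (6,7). Each pair (i,j) satisfies i < j and arr[i] > arr[j].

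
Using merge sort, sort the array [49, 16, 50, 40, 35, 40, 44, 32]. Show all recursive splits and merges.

Merge sort trace:

Split: [49, 16, 50, 40, 35, 40, 44, 32] -> [49, 16, 50, 40] and [35, 40, 44, 32]
  Split: [49, 16, 50, 40] -> [49, 16] and [50, 40]
    Split: [49, 16] -> [49] and [16]
    Merge: [49] + [16] -> [16, 49]
    Split: [50, 40] -> [50] and [40]
    Merge: [50] + [40] -> [40, 50]
  Merge: [16, 49] + [40, 50] -> [16, 40, 49, 50]
  Split: [35, 40, 44, 32] -> [35, 40] and [44, 32]
    Split: [35, 40] -> [35] and [40]
    Merge: [35] + [40] -> [35, 40]
    Split: [44, 32] -> [44] and [32]
    Merge: [44] + [32] -> [32, 44]
  Merge: [35, 40] + [32, 44] -> [32, 35, 40, 44]
Merge: [16, 40, 49, 50] + [32, 35, 40, 44] -> [16, 32, 35, 40, 40, 44, 49, 50]

Final sorted array: [16, 32, 35, 40, 40, 44, 49, 50]

The merge sort proceeds by recursively splitting the array and merging sorted halves.
After all merges, the sorted array is [16, 32, 35, 40, 40, 44, 49, 50].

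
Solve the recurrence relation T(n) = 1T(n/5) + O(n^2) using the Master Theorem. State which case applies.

Master Theorem for T(n) = 1T(n/5) + O(n^2):

a = 1, b = 5, c = 2
log_b(a) = log_5(1) = 0.0000

Case 3: c = 2 > log_5(1) = 0.0000
T(n) = O(n^2) = O(n^2)

For T(n) = 1T(n/5) + O(n^2): log_5(1) = 0.0000. This is Case 3 of the Master Theorem (c > log_b(a), work dominated by root), giving O(n^2).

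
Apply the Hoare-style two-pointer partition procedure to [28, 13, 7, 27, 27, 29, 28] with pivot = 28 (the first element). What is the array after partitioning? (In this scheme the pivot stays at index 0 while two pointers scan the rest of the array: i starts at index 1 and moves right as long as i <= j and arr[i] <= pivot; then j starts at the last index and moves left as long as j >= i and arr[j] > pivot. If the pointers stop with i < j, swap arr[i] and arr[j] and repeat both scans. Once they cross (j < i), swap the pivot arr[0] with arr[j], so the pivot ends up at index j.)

Hoare-style two-pointer partition with pivot = 28:

Initial array: [28, 13, 7, 27, 27, 29, 28]

Pointers start at i = 1, j = 6.
i stops at index 5 (arr[5]=29 > 28), j stops at index 6 (arr[6]=28 <= 28): swap arr[5] and arr[6], array becomes [28, 13, 7, 27, 27, 28, 29]
i ends at 6, j ends at 5: the pointers have crossed (j < i), so scanning stops.

Swap pivot arr[0] with arr[5] to place pivot at position 5: [28, 13, 7, 27, 27, 28, 29]
Pivot position: 5

After partitioning with pivot 28, the array becomes [28, 13, 7, 27, 27, 28, 29]. The pivot is placed at index 5. All elements to the left of the pivot are <= 28, and all elements to the right are > 28.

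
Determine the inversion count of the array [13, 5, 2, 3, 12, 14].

Finding inversions in [13, 5, 2, 3, 12, 14]:

(0, 1): arr[0]=13 > arr[1]=5
(0, 2): arr[0]=13 > arr[2]=2
(0, 3): arr[0]=13 > arr[3]=3
(0, 4): arr[0]=13 > arr[4]=12
(1, 2): arr[1]=5 > arr[2]=2
(1, 3): arr[1]=5 > arr[3]=3

Total inversions: 6

The array has 6 inversion(s): (0,1), (0,2), (0,3), (0,4), (1,2), (1,3). Each pair (i,j) satisfies i < j and arr[i] > arr[j].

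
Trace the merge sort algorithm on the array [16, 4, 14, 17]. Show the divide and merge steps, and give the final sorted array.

Merge sort trace:

Split: [16, 4, 14, 17] -> [16, 4] and [14, 17]
  Split: [16, 4] -> [16] and [4]
  Merge: [16] + [4] -> [4, 16]
  Split: [14, 17] -> [14] and [17]
  Merge: [14] + [17] -> [14, 17]
Merge: [4, 16] + [14, 17] -> [4, 14, 16, 17]

Final sorted array: [4, 14, 16, 17]

The merge sort proceeds by recursively splitting the array and merging sorted halves.
After all merges, the sorted array is [4, 14, 16, 17].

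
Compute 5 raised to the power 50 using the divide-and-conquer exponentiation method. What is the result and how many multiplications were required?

Computing 5^50 by squaring (build up from 5^1; each line after the first costs one multiplication):

5^1 = 5
5^2 = (5^1)^2 = 5^2 = 25
5^3 = 5 * 5^2 = 5 * 25 = 125
5^6 = (5^3)^2 = 125^2 = 15625
5^12 = (5^6)^2 = 15625^2 = 244140625
5^24 = (5^12)^2 = 244140625^2 = 59604644775390625
5^25 = 5 * 5^24 = 5 * 59604644775390625 = 298023223876953125
5^50 = (5^25)^2 = 298023223876953125^2 = 88817841970012523233890533447265625

Result: 88817841970012523233890533447265625
Multiplications needed: 7 (7 lines after 5^1)

5^50 = 88817841970012523233890533447265625. Using exponentiation by squaring, this requires 7 multiplications. The key idea: if the exponent is even, square the half-power; if odd, multiply by the base once.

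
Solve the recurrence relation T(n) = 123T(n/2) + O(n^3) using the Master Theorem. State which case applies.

Master Theorem for T(n) = 123T(n/2) + O(n^3):

a = 123, b = 2, c = 3
log_b(a) = log_2(123) = 6.9425

Case 1: c = 3 < log_2(123) = 6.9425
T(n) = O(n^(log_2 123))

For T(n) = 123T(n/2) + O(n^3): log_2(123) = 6.9425. This is Case 1 of the Master Theorem (c < log_b(a), work dominated by leaves), giving O(n^(log_2 123)).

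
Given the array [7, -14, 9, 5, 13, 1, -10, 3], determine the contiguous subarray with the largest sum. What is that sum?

Using Kadane's algorithm on [7, -14, 9, 5, 13, 1, -10, 3]:

Scanning through the array:
Position 1 (value -14): max_ending_here = -7, max_so_far = 7
Position 2 (value 9): max_ending_here = 9, max_so_far = 9
Position 3 (value 5): max_ending_here = 14, max_so_far = 14
Position 4 (value 13): max_ending_here = 27, max_so_far = 27
Position 5 (value 1): max_ending_here = 28, max_so_far = 28
Position 6 (value -10): max_ending_here = 18, max_so_far = 28
Position 7 (value 3): max_ending_here = 21, max_so_far = 28

Maximum subarray: [9, 5, 13, 1]
Maximum sum: 28

The maximum subarray is [9, 5, 13, 1] with sum 28. This subarray runs from index 2 to index 5.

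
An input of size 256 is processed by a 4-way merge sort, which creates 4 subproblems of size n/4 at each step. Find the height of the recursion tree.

For divide and conquer with division factor 4:

Problem sizes at each level:
Level 0: 256
Level 1: 64
Level 2: 16
Level 3: 4
Level 4: 1

The root is level 0 and the size-1 base case is level 4 (the tree spans levels 0 through 4, i.e. 5 levels counting the root), so the depth is the number of divisions: log_4(256) = 4

The recursion tree depth is log_4(256) = 4. At each level, the problem size is divided by 4, so it takes 4 divisions to reduce to a base case of size 1. The algorithm makes 4 recursive calls at each level.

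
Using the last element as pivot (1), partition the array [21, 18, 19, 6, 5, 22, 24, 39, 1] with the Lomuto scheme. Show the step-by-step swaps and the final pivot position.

Lomuto partition with pivot = 1:

Initial array: [21, 18, 19, 6, 5, 22, 24, 39, 1]

arr[0]=21 > 1: no swap
arr[1]=18 > 1: no swap
arr[2]=19 > 1: no swap
arr[3]=6 > 1: no swap
arr[4]=5 > 1: no swap
arr[5]=22 > 1: no swap
arr[6]=24 > 1: no swap
arr[7]=39 > 1: no swap

Place pivot at position 0: [1, 18, 19, 6, 5, 22, 24, 39, 21]
Pivot position: 0

After partitioning with pivot 1, the array becomes [1, 18, 19, 6, 5, 22, 24, 39, 21]. The pivot is placed at index 0. All elements to the left of the pivot are <= 1, and all elements to the right are > 1.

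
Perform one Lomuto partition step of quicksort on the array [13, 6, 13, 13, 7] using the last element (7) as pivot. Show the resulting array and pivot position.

Lomuto partition with pivot = 7:

Initial array: [13, 6, 13, 13, 7]

arr[0]=13 > 7: no swap
arr[1]=6 <= 7: swap with position 0, array becomes [6, 13, 13, 13, 7]
arr[2]=13 > 7: no swap
arr[3]=13 > 7: no swap

Place pivot at position 1: [6, 7, 13, 13, 13]
Pivot position: 1

After partitioning with pivot 7, the array becomes [6, 7, 13, 13, 13]. The pivot is placed at index 1. All elements to the left of the pivot are <= 7, and all elements to the right are > 7.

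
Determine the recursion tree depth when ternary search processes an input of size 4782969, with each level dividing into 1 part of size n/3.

For divide and conquer with division factor 3:

Problem sizes at each level:
Level 0: 4782969
Level 1: 1594323
Level 2: 531441
Level 3: 177147
Level 4: 59049
Level 5: 19683
Level 6: 6561
Level 7: 2187
Level 8: 729
Level 9: 243
Level 10: 81
Level 11: 27
Level 12: 9
Level 13: 3
Level 14: 1

The root is level 0 and the size-1 base case is level 14 (the tree spans levels 0 through 14, i.e. 15 levels counting the root), so the depth is the number of divisions: log_3(4782969) = 14

The recursion tree depth is log_3(4782969) = 14. At each level, the problem size is divided by 3, so it takes 14 divisions to reduce to a base case of size 1. The algorithm makes 1 recursive call at each level.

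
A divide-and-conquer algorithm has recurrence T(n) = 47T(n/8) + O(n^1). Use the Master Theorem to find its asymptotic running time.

Master Theorem for T(n) = 47T(n/8) + O(n^1):

a = 47, b = 8, c = 1
log_b(a) = log_8(47) = 1.8515

Case 1: c = 1 < log_8(47) = 1.8515
T(n) = O(n^(log_8 47))

For T(n) = 47T(n/8) + O(n^1): log_8(47) = 1.8515. This is Case 1 of the Master Theorem (c < log_b(a), work dominated by leaves), giving O(n^(log_8 47)).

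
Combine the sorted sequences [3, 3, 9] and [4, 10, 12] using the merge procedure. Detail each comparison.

Merging process:

Compare 3 vs 4: take 3 from left. Merged: [3]
Compare 3 vs 4: take 3 from left. Merged: [3, 3]
Compare 9 vs 4: take 4 from right. Merged: [3, 3, 4]
Compare 9 vs 10: take 9 from left. Merged: [3, 3, 4, 9]
Append remaining from right: [10, 12]. Merged: [3, 3, 4, 9, 10, 12]

Final merged array: [3, 3, 4, 9, 10, 12]
Total comparisons: 4

The merged array is [3, 3, 4, 9, 10, 12], requiring 4 comparisons. The merge step runs in O(n) time where n is the total number of elements.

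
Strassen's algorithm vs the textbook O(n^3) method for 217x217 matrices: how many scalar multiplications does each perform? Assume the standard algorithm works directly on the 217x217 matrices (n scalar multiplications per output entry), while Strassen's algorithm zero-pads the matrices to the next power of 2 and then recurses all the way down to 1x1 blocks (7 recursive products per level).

Matrix multiplication for 217x217 matrices:

Strassen's algorithm requires power-of-2 dimensions. Pad 217x217 to 256x256 (next power of 2).

Standard algorithm: 217^3 = 10218313 multiplications
Strassen's algorithm: 7^(log2(256)) = 7^8 = 5764801 multiplications
Savings: 10218313 - 5764801 = 4453512 multiplications

Standard: 10218313 multiplications (217^3). Strassen: 5764801 multiplications (7^8, after padding to 256x256). Strassen reduces 8 recursive multiplications to 7 at each level.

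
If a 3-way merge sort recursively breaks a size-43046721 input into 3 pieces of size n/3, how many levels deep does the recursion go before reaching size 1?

For divide and conquer with division factor 3:

Problem sizes at each level:
Level 0: 43046721
Level 1: 14348907
Level 2: 4782969
Level 3: 1594323
Level 4: 531441
Level 5: 177147
Level 6: 59049
Level 7: 19683
Level 8: 6561
Level 9: 2187
Level 10: 729
Level 11: 243
Level 12: 81
Level 13: 27
Level 14: 9
Level 15: 3
Level 16: 1

The root is level 0 and the size-1 base case is level 16 (the tree spans levels 0 through 16, i.e. 17 levels counting the root), so the depth is the number of divisions: log_3(43046721) = 16

The recursion tree depth is log_3(43046721) = 16. At each level, the problem size is divided by 3, so it takes 16 divisions to reduce to a base case of size 1. The algorithm makes 3 recursive calls at each level.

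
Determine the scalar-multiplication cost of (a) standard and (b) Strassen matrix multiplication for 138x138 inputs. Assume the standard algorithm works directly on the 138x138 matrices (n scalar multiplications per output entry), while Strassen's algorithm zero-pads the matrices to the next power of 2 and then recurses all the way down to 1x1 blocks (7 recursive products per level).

Matrix multiplication for 138x138 matrices:

Strassen's algorithm requires power-of-2 dimensions. Pad 138x138 to 256x256 (next power of 2).

Standard algorithm: 138^3 = 2628072 multiplications
Strassen's algorithm: 7^(log2(256)) = 7^8 = 5764801 multiplications
Difference: 2628072 - 5764801 = -3136729 (Strassen uses MORE here due to padding overhead — for small or just-over-power-of-2 n, padding can outweigh the per-level savings)

Standard: 2628072 multiplications (138^3). Strassen: 5764801 multiplications (7^8, after padding to 256x256). Strassen reduces 8 recursive multiplications to 7 at each level.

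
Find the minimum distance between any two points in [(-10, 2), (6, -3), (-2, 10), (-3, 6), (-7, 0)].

Computing all pairwise distances among 5 points:

d((-10, 2), (6, -3)) = 16.7631
d((-10, 2), (-2, 10)) = 11.3137
d((-10, 2), (-3, 6)) = 8.0623
d((-10, 2), (-7, 0)) = 3.6056 <-- minimum
d((6, -3), (-2, 10)) = 15.2643
d((6, -3), (-3, 6)) = 12.7279
d((6, -3), (-7, 0)) = 13.3417
d((-2, 10), (-3, 6)) = 4.1231
d((-2, 10), (-7, 0)) = 11.1803
d((-3, 6), (-7, 0)) = 7.2111

Closest pair: (-10, 2) and (-7, 0) with distance 3.6056

The closest pair is (-10, 2) and (-7, 0) with Euclidean distance 3.6056. For 5 points, brute-force pairwise comparison is shown above. For large n, the divide-and-conquer algorithm (sort by x, recurse on halves, check the dividing strip) achieves O(n log n).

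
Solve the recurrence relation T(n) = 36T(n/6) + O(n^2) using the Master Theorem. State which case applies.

Master Theorem for T(n) = 36T(n/6) + O(n^2):

a = 36, b = 6, c = 2
log_b(a) = log_6(36) = 2.0000

Case 2: c = 2 = log_6(36) = 2.0000
T(n) = O(n^2 log n) = O(n^2 log n)

For T(n) = 36T(n/6) + O(n^2): log_6(36) = 2.0000. This is Case 2 of the Master Theorem (c = log_b(a), equal work at all levels), giving O(n^2 log n).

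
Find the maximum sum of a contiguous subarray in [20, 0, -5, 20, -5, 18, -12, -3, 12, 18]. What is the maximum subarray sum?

Using Kadane's algorithm on [20, 0, -5, 20, -5, 18, -12, -3, 12, 18]:

Scanning through the array:
Position 1 (value 0): max_ending_here = 20, max_so_far = 20
Position 2 (value -5): max_ending_here = 15, max_so_far = 20
Position 3 (value 20): max_ending_here = 35, max_so_far = 35
Position 4 (value -5): max_ending_here = 30, max_so_far = 35
Position 5 (value 18): max_ending_here = 48, max_so_far = 48
Position 6 (value -12): max_ending_here = 36, max_so_far = 48
Position 7 (value -3): max_ending_here = 33, max_so_far = 48
Position 8 (value 12): max_ending_here = 45, max_so_far = 48
Position 9 (value 18): max_ending_here = 63, max_so_far = 63

Maximum subarray: [20, 0, -5, 20, -5, 18, -12, -3, 12, 18]
Maximum sum: 63

The maximum subarray is [20, 0, -5, 20, -5, 18, -12, -3, 12, 18] with sum 63. This subarray runs from index 0 to index 9.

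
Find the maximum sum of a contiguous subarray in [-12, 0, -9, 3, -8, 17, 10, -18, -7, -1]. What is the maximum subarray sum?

Using Kadane's algorithm on [-12, 0, -9, 3, -8, 17, 10, -18, -7, -1]:

Scanning through the array:
Position 1 (value 0): max_ending_here = 0, max_so_far = 0
Position 2 (value -9): max_ending_here = -9, max_so_far = 0
Position 3 (value 3): max_ending_here = 3, max_so_far = 3
Position 4 (value -8): max_ending_here = -5, max_so_far = 3
Position 5 (value 17): max_ending_here = 17, max_so_far = 17
Position 6 (value 10): max_ending_here = 27, max_so_far = 27
Position 7 (value -18): max_ending_here = 9, max_so_far = 27
Position 8 (value -7): max_ending_here = 2, max_so_far = 27
Position 9 (value -1): max_ending_here = 1, max_so_far = 27

Maximum subarray: [17, 10]
Maximum sum: 27

The maximum subarray is [17, 10] with sum 27. This subarray runs from index 5 to index 6.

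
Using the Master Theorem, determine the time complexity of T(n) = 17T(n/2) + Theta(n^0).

Master Theorem for T(n) = 17T(n/2) + O(n^0):

a = 17, b = 2, c = 0
log_b(a) = log_2(17) = 4.0875

Case 1: c = 0 < log_2(17) = 4.0875
T(n) = O(n^(log_2 17))

For T(n) = 17T(n/2) + O(n^0): log_2(17) = 4.0875. This is Case 1 of the Master Theorem (c < log_b(a), work dominated by leaves), giving O(n^(log_2 17)).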